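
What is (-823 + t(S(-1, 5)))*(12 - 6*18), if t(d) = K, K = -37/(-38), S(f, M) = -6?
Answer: 1499376/19 ≈ 78915.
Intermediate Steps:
K = 37/38 (K = -37*(-1/38) = 37/38 ≈ 0.97368)
t(d) = 37/38
(-823 + t(S(-1, 5)))*(12 - 6*18) = (-823 + 37/38)*(12 - 6*18) = -31237*(12 - 108)/38 = -31237/38*(-96) = 1499376/19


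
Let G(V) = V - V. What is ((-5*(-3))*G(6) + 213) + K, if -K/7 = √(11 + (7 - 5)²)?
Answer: 213 - 7*√15 ≈ 185.89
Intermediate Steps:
G(V) = 0
K = -7*√15 (K = -7*√(11 + (7 - 5)²) = -7*√(11 + 2²) = -7*√(11 + 4) = -7*√15 ≈ -27.111)
((-5*(-3))*G(6) + 213) + K = (-5*(-3)*0 + 213) - 7*√15 = (15*0 + 213) - 7*√15 = (0 + 213) - 7*√15 = 213 - 7*√15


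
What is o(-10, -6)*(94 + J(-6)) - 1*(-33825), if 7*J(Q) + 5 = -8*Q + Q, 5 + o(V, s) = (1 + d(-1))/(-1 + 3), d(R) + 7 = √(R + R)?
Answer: 231215/7 + 695*I*√2/14 ≈ 33031.0 + 70.206*I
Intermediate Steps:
d(R) = -7 + √2*√R (d(R) = -7 + √(R + R) = -7 + √(2*R) = -7 + √2*√R)
o(V, s) = -8 + I*√2/2 (o(V, s) = -5 + (1 + (-7 + √2*√(-1)))/(-1 + 3) = -5 + (1 + (-7 + √2*I))/2 = -5 + (1 + (-7 + I*√2))*(½) = -5 + (-6 + I*√2)*(½) = -5 + (-3 + I*√2/2) = -8 + I*√2/2)
J(Q) = -5/7 - Q (J(Q) = -5/7 + (-8*Q + Q)/7 = -5/7 + (-7*Q)/7 = -5/7 - Q)
o(-10, -6)*(94 + J(-6)) - 1*(-33825) = (-8 + I*√2/2)*(94 + (-5/7 - 1*(-6))) - 1*(-33825) = (-8 + I*√2/2)*(94 + (-5/7 + 6)) + 33825 = (-8 + I*√2/2)*(94 + 37/7) + 33825 = (-8 + I*√2/2)*(695/7) + 33825 = (-5560/7 + 695*I*√2/14) + 33825 = 231215/7 + 695*I*√2/14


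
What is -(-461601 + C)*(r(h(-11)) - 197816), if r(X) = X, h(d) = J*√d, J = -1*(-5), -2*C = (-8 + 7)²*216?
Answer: -91333427544 + 2308545*I*√11 ≈ -9.1333e+10 + 7.6566e+6*I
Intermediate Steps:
C = -108 (C = -(-8 + 7)²*216/2 = -(-1)²*216/2 = -216/2 = -½*216 = -108)
J = 5
h(d) = 5*√d
-(-461601 + C)*(r(h(-11)) - 197816) = -(-461601 - 108)*(5*√(-11) - 197816) = -(-461709)*(5*(I*√11) - 197816) = -(-461709)*(5*I*√11 - 197816) = -(-461709)*(-197816 + 5*I*√11) = -(91333427544 - 2308545*I*√11) = -91333427544 + 2308545*I*√11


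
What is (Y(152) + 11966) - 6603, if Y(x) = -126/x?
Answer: 407525/76 ≈ 5362.2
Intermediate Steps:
(Y(152) + 11966) - 6603 = (-126/152 + 11966) - 6603 = (-126*1/152 + 11966) - 6603 = (-63/76 + 11966) - 6603 = 909353/76 - 6603 = 407525/76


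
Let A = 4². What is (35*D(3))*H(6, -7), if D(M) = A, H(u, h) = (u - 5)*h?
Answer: -3920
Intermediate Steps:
A = 16
H(u, h) = h*(-5 + u) (H(u, h) = (-5 + u)*h = h*(-5 + u))
D(M) = 16
(35*D(3))*H(6, -7) = (35*16)*(-7*(-5 + 6)) = 560*(-7*1) = 560*(-7) = -3920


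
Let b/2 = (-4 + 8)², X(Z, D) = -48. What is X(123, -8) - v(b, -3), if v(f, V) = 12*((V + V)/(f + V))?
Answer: -1320/29 ≈ -45.517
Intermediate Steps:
b = 32 (b = 2*(-4 + 8)² = 2*4² = 2*16 = 32)
v(f, V) = 24*V/(V + f) (v(f, V) = 12*((2*V)/(V + f)) = 12*(2*V/(V + f)) = 24*V/(V + f))
X(123, -8) - v(b, -3) = -48 - 24*(-3)/(-3 + 32) = -48 - 24*(-3)/29 = -48 - 1*(-72/29) = -48 + 72/29 = -1320/29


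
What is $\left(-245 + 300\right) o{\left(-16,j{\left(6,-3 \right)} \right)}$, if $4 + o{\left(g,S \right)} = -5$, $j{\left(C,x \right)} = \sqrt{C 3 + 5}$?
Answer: $-495$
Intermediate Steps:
$j{\left(C,x \right)} = \sqrt{5 + 3 C}$ ($j{\left(C,x \right)} = \sqrt{3 C + 5} = \sqrt{5 + 3 C}$)
$o{\left(g,S \right)} = -9$ ($o{\left(g,S \right)} = -4 - 5 = -9$)
$\left(-245 + 300\right) o{\left(-16,j{\left(6,-3 \right)} \right)} = \left(-245 + 300\right) \left(-9\right) = 55 \left(-9\right) = -495$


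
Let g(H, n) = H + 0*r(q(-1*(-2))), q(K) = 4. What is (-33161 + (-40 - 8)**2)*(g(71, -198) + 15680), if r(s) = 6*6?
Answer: -486028607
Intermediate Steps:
r(s) = 36
g(H, n) = H (g(H, n) = H + 0*36 = H + 0 = H)
(-33161 + (-40 - 8)**2)*(g(71, -198) + 15680) = (-33161 + (-40 - 8)**2)*(71 + 15680) = (-33161 + (-48)**2)*15751 = (-33161 + 2304)*15751 = -30857*15751 = -486028607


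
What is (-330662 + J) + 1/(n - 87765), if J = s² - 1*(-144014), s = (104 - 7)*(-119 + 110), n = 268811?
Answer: 104188533127/181046 ≈ 5.7548e+5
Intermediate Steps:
s = -873 (s = 97*(-9) = -873)
J = 906143 (J = (-873)² - 1*(-144014) = 762129 + 144014 = 906143)
(-330662 + J) + 1/(n - 87765) = (-330662 + 906143) + 1/(268811 - 87765) = 575481 + 1/181046 = 104188533127/181046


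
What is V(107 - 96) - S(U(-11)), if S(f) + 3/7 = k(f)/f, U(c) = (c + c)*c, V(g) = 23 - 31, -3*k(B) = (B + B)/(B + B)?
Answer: -38471/5082 ≈ -7.5701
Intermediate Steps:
k(B) = -⅓ (k(B) = -(B + B)/(3*(B + B)) = -2*B/(3*(2*B)) = -2*B*1/(2*B)/3 = -⅓*1 = -⅓)
V(g) = -8
U(c) = 2*c² (U(c) = (2*c)*c = 2*c²)
S(f) = -3/7 - 1/(3*f)
V(107 - 96) - S(U(-11)) = -8 - (-7 - 18*(-11)²)/(21*(2*(-11)²)) = -8 - (-7 - 18*121)/(21*(2*121)) = -8 - (-7 - 9*242)/(21*242) = -8 - (-7 - 2178)/(21*242) = -8 - (-2185)/(21*242) = -8 - 1*(-2185/5082) = -8 + 2185/5082 = -38471/5082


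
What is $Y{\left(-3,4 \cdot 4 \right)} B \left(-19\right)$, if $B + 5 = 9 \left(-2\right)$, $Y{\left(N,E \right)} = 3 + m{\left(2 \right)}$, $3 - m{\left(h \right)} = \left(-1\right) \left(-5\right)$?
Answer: $437$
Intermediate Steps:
$m{\left(h \right)} = -2$ ($m{\left(h \right)} = 3 - \left(-1\right) \left(-5\right) = 3 - 5 = -2$)
$Y{\left(N,E \right)} = 1$ ($Y{\left(N,E \right)} = 3 - 2 = 1$)
$B = -23$ ($B = -5 + 9 \left(-2\right) = -5 - 18 = -23$)
$Y{\left(-3,4 \cdot 4 \right)} B \left(-19\right) = 1 \left(-23\right) \left(-19\right) = \left(-23\right) \left(-19\right) = 437$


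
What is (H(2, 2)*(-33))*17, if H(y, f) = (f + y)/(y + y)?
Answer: -561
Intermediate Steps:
H(y, f) = (f + y)/(2*y) (H(y, f) = (f + y)/((2*y)) = (f + y)*(1/(2*y)) = (f + y)/(2*y))
(H(2, 2)*(-33))*17 = (((½)*(2 + 2)/2)*(-33))*17 = (((½)*(½)*4)*(-33))*17 = (1*(-33))*17 = -33*17 = -561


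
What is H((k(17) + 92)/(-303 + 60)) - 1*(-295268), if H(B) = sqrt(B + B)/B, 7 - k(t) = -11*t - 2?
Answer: 295268 - 3*I*sqrt(3)/4 ≈ 2.9527e+5 - 1.299*I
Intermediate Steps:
k(t) = 9 + 11*t (k(t) = 7 - (-11*t - 2) = 7 - (-2 - 11*t) = 7 + (2 + 11*t) = 9 + 11*t)
H(B) = sqrt(2)/sqrt(B) (H(B) = sqrt(2*B)/B = (sqrt(2)*sqrt(B))/B = sqrt(2)/sqrt(B))
H((k(17) + 92)/(-303 + 60)) - 1*(-295268) = sqrt(2)/sqrt(((9 + 11*17) + 92)/(-303 + 60)) - 1*(-295268) = sqrt(2)/sqrt(((9 + 187) + 92)/(-243)) + 295268 = sqrt(2)/sqrt((196 + 92)*(-1/243)) + 295268 = sqrt(2)/sqrt(288*(-1/243)) + 295268 = sqrt(2)/sqrt(-32/27) + 295268 = sqrt(2)*(-3*I*sqrt(6)/8) + 295268 = -3*I*sqrt(3)/4 + 295268 = 295268 - 3*I*sqrt(3)/4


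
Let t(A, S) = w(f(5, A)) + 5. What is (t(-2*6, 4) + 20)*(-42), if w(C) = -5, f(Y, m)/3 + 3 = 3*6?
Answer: -840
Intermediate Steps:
f(Y, m) = 45 (f(Y, m) = -9 + 3*(3*6) = -9 + 3*18 = -9 + 54 = 45)
t(A, S) = 0 (t(A, S) = -5 + 5 = 0)
(t(-2*6, 4) + 20)*(-42) = (0 + 20)*(-42) = 20*(-42) = -840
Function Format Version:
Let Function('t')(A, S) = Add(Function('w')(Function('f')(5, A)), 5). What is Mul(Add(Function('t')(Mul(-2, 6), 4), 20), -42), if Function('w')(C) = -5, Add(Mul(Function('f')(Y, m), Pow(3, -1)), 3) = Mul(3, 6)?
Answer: -840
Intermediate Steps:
Function('f')(Y, m) = 45 (Function('f')(Y, m) = Add(-9, Mul(3, Mul(3, 6))) = Add(-9, Mul(3, 18)) = Add(-9, 54) = 45)
Function('t')(A, S) = 0 (Function('t')(A, S) = Add(-5, 5) = 0)
Mul(Add(Function('t')(Mul(-2, 6), 4), 20), -42) = Mul(Add(0, 20), -42) = Mul(20, -42) = -840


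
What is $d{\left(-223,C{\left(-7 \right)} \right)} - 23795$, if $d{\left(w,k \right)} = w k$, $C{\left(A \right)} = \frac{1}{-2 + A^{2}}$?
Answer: $- \frac{1118588}{47} \approx -23800.0$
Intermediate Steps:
$d{\left(w,k \right)} = k w$
$d{\left(-223,C{\left(-7 \right)} \right)} - 23795 = \frac{1}{-2 + \left(-7\right)^{2}} \left(-223\right) - 23795 = \frac{1}{-2 + 49} \left(-223\right) - 23795 = \frac{1}{47} \left(-223\right) - 23795 = - \frac{223}{47} - 23795 = - \frac{1118588}{47}$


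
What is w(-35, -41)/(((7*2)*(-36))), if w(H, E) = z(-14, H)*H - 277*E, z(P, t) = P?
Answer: -3949/168 ≈ -23.506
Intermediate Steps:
w(H, E) = -277*E - 14*H (w(H, E) = -14*H - 277*E = -277*E - 14*H)
w(-35, -41)/(((7*2)*(-36))) = (-277*(-41) - 14*(-35))/(((7*2)*(-36))) = (11357 + 490)/((14*(-36))) = 11847/(-504) = 11847*(-1/504) = -3949/168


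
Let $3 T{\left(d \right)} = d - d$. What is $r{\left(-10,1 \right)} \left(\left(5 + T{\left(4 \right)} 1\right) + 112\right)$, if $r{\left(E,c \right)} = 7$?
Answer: $819$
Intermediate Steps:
$T{\left(d \right)} = 0$ ($T{\left(d \right)} = \frac{d - d}{3} = \frac{1}{3} \cdot 0 = 0$)
$r{\left(-10,1 \right)} \left(\left(5 + T{\left(4 \right)} 1\right) + 112\right) = 7 \left(\left(5 + 0 \cdot 1\right) + 112\right) = 7 \left(\left(5 + 0\right) + 112\right) = 7 \left(5 + 112\right) = 7 \cdot 117 = 819$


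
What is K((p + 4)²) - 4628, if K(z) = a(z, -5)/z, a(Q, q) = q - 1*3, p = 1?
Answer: -115708/25 ≈ -4628.3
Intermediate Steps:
a(Q, q) = -3 + q (a(Q, q) = q - 3 = -3 + q)
K(z) = -8/z (K(z) = (-3 - 5)/z = -8/z)
K((p + 4)²) - 4628 = -8/(1 + 4)² - 4628 = -8/(5²) - 4628 = -8/25 - 4628 = -115708/25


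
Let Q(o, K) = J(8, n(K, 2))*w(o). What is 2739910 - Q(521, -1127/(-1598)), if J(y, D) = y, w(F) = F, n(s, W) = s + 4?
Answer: 2735742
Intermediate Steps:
n(s, W) = 4 + s
Q(o, K) = 8*o
2739910 - Q(521, -1127/(-1598)) = 2739910 - 8*521 = 2739910 - 1*4168 = 2739910 - 4168 = 2735742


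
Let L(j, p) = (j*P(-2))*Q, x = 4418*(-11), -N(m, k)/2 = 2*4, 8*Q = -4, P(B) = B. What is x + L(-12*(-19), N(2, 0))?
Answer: -48370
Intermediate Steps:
Q = -½ (Q = (⅛)*(-4) = -½ ≈ -0.50000)
N(m, k) = -16 (N(m, k) = -4*4 = -2*8 = -16)
x = -48598
L(j, p) = j (L(j, p) = (j*(-2))*(-½) = -2*j*(-½) = j)
x + L(-12*(-19), N(2, 0)) = -48598 - 12*(-19) = -48598 + 228 = -48370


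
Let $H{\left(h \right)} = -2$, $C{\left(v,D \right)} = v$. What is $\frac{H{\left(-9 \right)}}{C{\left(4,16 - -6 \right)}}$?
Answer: $- \frac{1}{2} \approx -0.5$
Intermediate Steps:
$\frac{H{\left(-9 \right)}}{C{\left(4,16 - -6 \right)}} = - \frac{2}{4} = \left(-2\right) \frac{1}{4} = - \frac{1}{2}$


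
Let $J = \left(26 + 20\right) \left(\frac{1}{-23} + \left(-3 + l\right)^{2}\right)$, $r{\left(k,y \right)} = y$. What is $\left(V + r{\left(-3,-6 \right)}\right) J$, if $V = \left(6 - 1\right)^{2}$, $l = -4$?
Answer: $42788$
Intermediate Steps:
$V = 25$ ($V = 5^{2} = 25$)
$J = 2252$ ($J = \left(26 + 20\right) \left(\frac{1}{-23} + \left(-3 - 4\right)^{2}\right) = 46 \left(- \frac{1}{23} + \left(-7\right)^{2}\right) = 46 \left(- \frac{1}{23} + 49\right) = 46 \cdot \frac{1126}{23} = 2252$)
$\left(V + r{\left(-3,-6 \right)}\right) J = \left(25 - 6\right) 2252 = 19 \cdot 2252 = 42788$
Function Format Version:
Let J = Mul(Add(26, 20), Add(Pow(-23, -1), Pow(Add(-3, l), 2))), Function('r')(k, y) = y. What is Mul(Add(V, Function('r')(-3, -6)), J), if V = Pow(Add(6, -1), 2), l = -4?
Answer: 42788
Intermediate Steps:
V = 25 (V = Pow(5, 2) = 25)
J = 2252 (J = Mul(Add(26, 20), Add(Pow(-23, -1), Pow(Add(-3, -4), 2))) = Mul(46, Add(Rational(-1, 23), Pow(-7, 2))) = Mul(46, Add(Rational(-1, 23), 49)) = Mul(46, Rational(1126, 23)) = 2252)
Mul(Add(V, Function('r')(-3, -6)), J) = Mul(Add(25, -6), 2252) = Mul(19, 2252) = 42788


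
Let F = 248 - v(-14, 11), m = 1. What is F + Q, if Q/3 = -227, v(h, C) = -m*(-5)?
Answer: -438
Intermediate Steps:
v(h, C) = 5 (v(h, C) = -1*1*(-5) = -1*(-5) = 5)
F = 243 (F = 248 - 1*5 = 248 - 5 = 243)
Q = -681 (Q = 3*(-227) = -681)
F + Q = 243 - 681 = -438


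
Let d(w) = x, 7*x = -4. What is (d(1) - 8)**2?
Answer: 3600/49 ≈ 73.469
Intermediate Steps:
x = -4/7 (x = (1/7)*(-4) = -4/7 ≈ -0.57143)
d(w) = -4/7
(d(1) - 8)**2 = (-4/7 - 8)**2 = (-60/7)**2 = 3600/49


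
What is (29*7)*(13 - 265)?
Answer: -51156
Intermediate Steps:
(29*7)*(13 - 265) = 203*(-252) = -51156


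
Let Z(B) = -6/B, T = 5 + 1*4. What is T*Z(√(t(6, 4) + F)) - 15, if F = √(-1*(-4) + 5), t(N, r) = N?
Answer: -33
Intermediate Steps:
F = 3 (F = √(4 + 5) = √9 = 3)
T = 9 (T = 5 + 4 = 9)
T*Z(√(t(6, 4) + F)) - 15 = 9*(-6/√(6 + 3)) - 15 = 9*(-6/(√9)) - 15 = 9*(-6/3) - 15 = 9*(-6*⅓) - 15 = 9*(-2) - 15 = -18 - 15 = -33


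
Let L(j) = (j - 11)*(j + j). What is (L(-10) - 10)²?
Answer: 168100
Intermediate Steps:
L(j) = 2*j*(-11 + j) (L(j) = (-11 + j)*(2*j) = 2*j*(-11 + j))
(L(-10) - 10)² = (2*(-10)*(-11 - 10) - 10)² = (2*(-10)*(-21) - 10)² = (420 - 10)² = 410² = 168100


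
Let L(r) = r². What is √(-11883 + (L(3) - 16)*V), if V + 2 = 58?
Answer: 5*I*√491 ≈ 110.79*I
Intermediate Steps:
V = 56 (V = -2 + 58 = 56)
√(-11883 + (L(3) - 16)*V) = √(-11883 + (3² - 16)*56) = √(-11883 + (9 - 16)*56) = √(-11883 - 7*56) = √(-11883 - 392) = √(-12275) = 5*I*√491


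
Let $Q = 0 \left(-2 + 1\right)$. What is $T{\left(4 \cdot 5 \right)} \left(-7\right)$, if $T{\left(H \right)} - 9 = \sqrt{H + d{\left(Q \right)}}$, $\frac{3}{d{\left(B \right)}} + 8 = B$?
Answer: $-63 - \frac{7 \sqrt{314}}{4} \approx -94.01$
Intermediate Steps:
$Q = 0$ ($Q = 0 \left(-1\right) = 0$)
$d{\left(B \right)} = \frac{3}{-8 + B}$
$T{\left(H \right)} = 9 + \sqrt{- \frac{3}{8} + H}$ ($T{\left(H \right)} = 9 + \sqrt{H + \frac{3}{-8 + 0}} = 9 + \sqrt{H + \frac{3}{-8}} = 9 + \sqrt{H + 3 \left(- \frac{1}{8}\right)} = 9 + \sqrt{H - \frac{3}{8}} = 9 + \sqrt{- \frac{3}{8} + H}$)
$T{\left(4 \cdot 5 \right)} \left(-7\right) = \left(9 + \frac{\sqrt{-6 + 16 \cdot 4 \cdot 5}}{4}\right) \left(-7\right) = \left(9 + \frac{\sqrt{-6 + 16 \cdot 20}}{4}\right) \left(-7\right) = \left(9 + \frac{\sqrt{-6 + 320}}{4}\right) \left(-7\right) = \left(9 + \frac{\sqrt{314}}{4}\right) \left(-7\right) = -63 - \frac{7 \sqrt{314}}{4}$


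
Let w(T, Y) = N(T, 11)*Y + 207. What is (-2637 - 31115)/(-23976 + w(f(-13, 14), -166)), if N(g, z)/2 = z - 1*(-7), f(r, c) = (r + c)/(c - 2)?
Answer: 33752/29745 ≈ 1.1347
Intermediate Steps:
f(r, c) = (c + r)/(-2 + c)
N(g, z) = 14 + 2*z (N(g, z) = 2*(z - 1*(-7)) = 2*(z + 7) = 2*(7 + z) = 14 + 2*z)
w(T, Y) = 207 + 36*Y (w(T, Y) = (14 + 2*11)*Y + 207 = (14 + 22)*Y + 207 = 36*Y + 207 = 207 + 36*Y)
(-2637 - 31115)/(-23976 + w(f(-13, 14), -166)) = (-2637 - 31115)/(-23976 + (207 + 36*(-166))) = -33752/(-23976 + (207 - 5976)) = -33752/(-23976 - 5769) = -33752/(-29745) = -33752*(-1/29745) = 33752/29745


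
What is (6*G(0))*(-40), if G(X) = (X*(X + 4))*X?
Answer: 0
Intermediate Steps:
G(X) = X²*(4 + X) (G(X) = (X*(4 + X))*X = X²*(4 + X))
(6*G(0))*(-40) = (6*(0²*(4 + 0)))*(-40) = (6*(0*4))*(-40) = (6*0)*(-40) = 0*(-40) = 0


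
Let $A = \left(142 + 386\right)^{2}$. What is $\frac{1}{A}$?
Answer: $\frac{1}{278784} \approx 3.587 \cdot 10^{-6}$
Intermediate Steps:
$A = 278784$ ($A = 528^{2} = 278784$)
$\frac{1}{A} = \frac{1}{278784}$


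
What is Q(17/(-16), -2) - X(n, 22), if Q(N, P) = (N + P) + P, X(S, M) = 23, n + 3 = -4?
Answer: -449/16 ≈ -28.063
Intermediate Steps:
n = -7 (n = -3 - 4 = -7)
Q(N, P) = N + 2*P
Q(17/(-16), -2) - X(n, 22) = (17/(-16) + 2*(-2)) - 1*23 = (17*(-1/16) - 4) - 23 = (-17/16 - 4) - 23 = -81/16 - 23 = -449/16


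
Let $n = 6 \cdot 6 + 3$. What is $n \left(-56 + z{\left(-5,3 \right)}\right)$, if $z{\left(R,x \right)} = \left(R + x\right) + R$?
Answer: $-2457$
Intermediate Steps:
$n = 39$ ($n = 36 + 3 = 39$)
$z{\left(R,x \right)} = x + 2 R$
$n \left(-56 + z{\left(-5,3 \right)}\right) = 39 \left(-56 + \left(3 + 2 \left(-5\right)\right)\right) = 39 \left(-56 + \left(3 - 10\right)\right) = 39 \left(-56 - 7\right) = 39 \left(-63\right) = -2457$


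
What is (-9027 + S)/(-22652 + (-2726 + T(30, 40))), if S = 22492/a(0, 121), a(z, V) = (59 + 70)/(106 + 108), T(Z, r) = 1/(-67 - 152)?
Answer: -266362765/238984669 ≈ -1.1146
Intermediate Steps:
T(Z, r) = -1/219 (T(Z, r) = 1/(-219) = -1/219)
a(z, V) = 129/214
S = 4813288/129 (S = 22492/(129/214) = 22492*(214/129) = 4813288/129 ≈ 37312.)
(-9027 + S)/(-22652 + (-2726 + T(30, 40))) = (-9027 + 4813288/129)/(-22652 + (-2726 - 1/219)) = 3648805/(129*(-22652 - 596995/219)) = 3648805/(129*(-5557783/219)) = (3648805/129)*(-219/5557783) = -266362765/238984669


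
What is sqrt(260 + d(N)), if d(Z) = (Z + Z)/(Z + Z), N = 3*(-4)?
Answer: 3*sqrt(29) ≈ 16.155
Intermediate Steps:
N = -12
d(Z) = 1 (d(Z) = (2*Z)/((2*Z)) = (2*Z)*(1/(2*Z)) = 1)
sqrt(260 + d(N)) = sqrt(260 + 1) = sqrt(261) = 3*sqrt(29)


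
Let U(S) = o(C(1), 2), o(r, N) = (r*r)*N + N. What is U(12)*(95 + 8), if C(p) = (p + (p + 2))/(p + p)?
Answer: 1030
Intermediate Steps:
C(p) = (2 + 2*p)/(2*p) (C(p) = (p + (2 + p))/((2*p)) = (2 + 2*p)*(1/(2*p)) = (2 + 2*p)/(2*p))
o(r, N) = N + N*r² (o(r, N) = r²*N + N = N*r² + N = N + N*r²)
U(S) = 10 (U(S) = 2*(1 + ((1 + 1)/1)²) = 2*(1 + (1*2)²) = 2*(1 + 2²) = 2*(1 + 4) = 2*5 = 10)
U(12)*(95 + 8) = 10*(95 + 8) = 10*103 = 1030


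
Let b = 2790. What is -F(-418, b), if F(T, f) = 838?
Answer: -838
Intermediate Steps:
-F(-418, b) = -1*838 = -838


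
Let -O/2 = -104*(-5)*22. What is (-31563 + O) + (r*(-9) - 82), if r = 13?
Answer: -54642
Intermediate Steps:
O = -22880 (O = -2*(-104*(-5))*22 = -2*(-26*(-20))*22 = -1040*22 = -2*11440 = -22880)
(-31563 + O) + (r*(-9) - 82) = (-31563 - 22880) + (13*(-9) - 82) = -54443 + (-117 - 82) = -54443 - 199 = -54642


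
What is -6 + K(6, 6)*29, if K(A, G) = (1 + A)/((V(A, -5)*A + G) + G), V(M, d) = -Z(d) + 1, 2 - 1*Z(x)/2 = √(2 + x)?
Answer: -671/78 - 203*I*√3/39 ≈ -8.6026 - 9.0155*I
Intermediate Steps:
Z(x) = 4 - 2*√(2 + x)
V(M, d) = -3 + 2*√(2 + d) (V(M, d) = -(4 - 2*√(2 + d)) + 1 = (-4 + 2*√(2 + d)) + 1 = -3 + 2*√(2 + d))
K(A, G) = (1 + A)/(2*G + A*(-3 + 2*I*√3)) (K(A, G) = (1 + A)/(((-3 + 2*√(2 - 5))*A + G) + G) = (1 + A)/(((-3 + 2*√(-3))*A + G) + G) = (1 + A)/(((-3 + 2*(I*√3))*A + G) + G) = (1 + A)/(((-3 + 2*I*√3)*A + G) + G) = (1 + A)/((A*(-3 + 2*I*√3) + G) + G) = (1 + A)/((G + A*(-3 + 2*I*√3)) + G) = (1 + A)/(2*G + A*(-3 + 2*I*√3)))
-6 + K(6, 6)*29 = -6 + ((-1 - 1*6)/(-2*6 + 6*(3 - 2*I*√3)))*29 = -6 + ((-1 - 6)/(-12 + (18 - 12*I*√3)))*29 = -6 + (-7/(6 - 12*I*√3))*29 = -6 - 7/(6 - 12*I*√3)*29 = -6 - 203/(6 - 12*I*√3)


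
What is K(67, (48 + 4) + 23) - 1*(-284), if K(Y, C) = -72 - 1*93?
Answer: 119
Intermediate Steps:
K(Y, C) = -165 (K(Y, C) = -72 - 93 = -165)
K(67, (48 + 4) + 23) - 1*(-284) = -165 - 1*(-284) = -165 + 284 = 119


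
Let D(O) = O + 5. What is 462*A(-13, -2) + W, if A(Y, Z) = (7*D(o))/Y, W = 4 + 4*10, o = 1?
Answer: -18832/13 ≈ -1448.6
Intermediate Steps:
W = 44 (W = 4 + 40 = 44)
D(O) = 5 + O
A(Y, Z) = 42/Y (A(Y, Z) = (7*(5 + 1))/Y = (7*6)/Y = 42/Y)
462*A(-13, -2) + W = 462*(42/(-13)) + 44 = 462*(42*(-1/13)) + 44 = 462*(-42/13) + 44 = -19404/13 + 44 = -18832/13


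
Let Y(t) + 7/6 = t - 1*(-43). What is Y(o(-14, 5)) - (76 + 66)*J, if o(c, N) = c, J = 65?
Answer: -55213/6 ≈ -9202.2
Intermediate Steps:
Y(t) = 251/6 + t (Y(t) = -7/6 + (t - 1*(-43)) = -7/6 + (t + 43) = -7/6 + (43 + t) = 251/6 + t)
Y(o(-14, 5)) - (76 + 66)*J = (251/6 - 14) - (76 + 66)*65 = 167/6 - 142*65 = 167/6 - 1*9230 = 167/6 - 9230 = -55213/6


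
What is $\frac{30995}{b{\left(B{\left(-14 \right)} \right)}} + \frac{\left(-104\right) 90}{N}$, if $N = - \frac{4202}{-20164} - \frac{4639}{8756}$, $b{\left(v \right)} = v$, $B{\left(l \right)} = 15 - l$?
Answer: $\frac{4140271930045}{137141203} \approx 30190.0$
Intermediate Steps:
$N = - \frac{14187021}{44138996}$ ($N = \left(-4202\right) \left(- \frac{1}{20164}\right) - \frac{4639}{8756} = \frac{2101}{10082} - \frac{4639}{8756} = - \frac{14187021}{44138996} \approx -0.32142$)
$\frac{30995}{b{\left(B{\left(-14 \right)} \right)}} + \frac{\left(-104\right) 90}{N} = \frac{30995}{15 - -14} + \frac{\left(-104\right) 90}{- \frac{14187021}{44138996}} = \frac{30995}{15 + 14} - - \frac{137713667520}{4729007} = \frac{30995}{29} + \frac{137713667520}{4729007} = \frac{4140271930045}{137141203}$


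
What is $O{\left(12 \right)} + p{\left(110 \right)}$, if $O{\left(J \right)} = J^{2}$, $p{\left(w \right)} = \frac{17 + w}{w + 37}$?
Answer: $\frac{21295}{147} \approx 144.86$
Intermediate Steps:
$p{\left(w \right)} = \frac{17 + w}{37 + w}$
$O{\left(12 \right)} + p{\left(110 \right)} = 12^{2} + \frac{17 + 110}{37 + 110} = 144 + \frac{1}{147} \cdot 127 = 144 + \frac{127}{147} = \frac{21295}{147}$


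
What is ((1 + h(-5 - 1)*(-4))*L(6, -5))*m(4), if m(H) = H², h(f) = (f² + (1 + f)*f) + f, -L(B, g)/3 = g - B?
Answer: -126192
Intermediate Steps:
L(B, g) = -3*g + 3*B (L(B, g) = -3*(g - B) = -3*g + 3*B)
h(f) = f + f² + f*(1 + f) (h(f) = (f² + f*(1 + f)) + f = f + f² + f*(1 + f))
((1 + h(-5 - 1)*(-4))*L(6, -5))*m(4) = ((1 + (2*(-5 - 1)*(1 + (-5 - 1)))*(-4))*(-3*(-5) + 3*6))*4² = ((1 + (2*(-6)*(1 - 6))*(-4))*(15 + 18))*16 = ((1 + (2*(-6)*(-5))*(-4))*33)*16 = ((1 + 60*(-4))*33)*16 = ((1 - 240)*33)*16 = -239*33*16 = -7887*16 = -126192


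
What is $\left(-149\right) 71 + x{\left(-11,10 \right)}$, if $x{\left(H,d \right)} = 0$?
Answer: $-10579$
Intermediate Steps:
$\left(-149\right) 71 + x{\left(-11,10 \right)} = \left(-149\right) 71 + 0 = -10579 + 0 = -10579$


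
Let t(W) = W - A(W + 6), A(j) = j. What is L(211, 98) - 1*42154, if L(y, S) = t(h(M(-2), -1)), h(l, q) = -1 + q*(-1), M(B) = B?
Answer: -42160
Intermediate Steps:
h(l, q) = -1 - q
t(W) = -6 (t(W) = W - (W + 6) = W - (6 + W) = W + (-6 - W) = -6)
L(y, S) = -6
L(211, 98) - 1*42154 = -6 - 1*42154 = -6 - 42154 = -42160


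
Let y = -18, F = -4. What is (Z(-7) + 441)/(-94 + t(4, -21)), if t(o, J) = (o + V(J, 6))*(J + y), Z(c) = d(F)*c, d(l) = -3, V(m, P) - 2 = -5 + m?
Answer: 33/49 ≈ 0.67347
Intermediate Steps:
V(m, P) = -3 + m (V(m, P) = 2 + (-5 + m) = -3 + m)
Z(c) = -3*c
t(o, J) = (-18 + J)*(-3 + J + o) (t(o, J) = (o + (-3 + J))*(J - 18) = (-3 + J + o)*(-18 + J) = (-18 + J)*(-3 + J + o))
(Z(-7) + 441)/(-94 + t(4, -21)) = (-3*(-7) + 441)/(-94 + (54 + (-21)**2 - 21*(-21) - 18*4 - 21*4)) = (21 + 441)/(-94 + (54 + 441 + 441 - 72 - 84)) = 462/(-94 + 780) = 462/686 = 462*(1/686) = 33/49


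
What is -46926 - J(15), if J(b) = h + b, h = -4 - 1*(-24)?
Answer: -46961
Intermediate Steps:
h = 20 (h = -4 + 24 = 20)
J(b) = 20 + b
-46926 - J(15) = -46926 - (20 + 15) = -46926 - 1*35 = -46926 - 35 = -46961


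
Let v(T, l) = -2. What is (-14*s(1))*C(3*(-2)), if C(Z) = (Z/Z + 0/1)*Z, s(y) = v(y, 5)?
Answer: -168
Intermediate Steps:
s(y) = -2
C(Z) = Z (C(Z) = (1 + 0*1)*Z = (1 + 0)*Z = 1*Z = Z)
(-14*s(1))*C(3*(-2)) = (-14*(-2))*(3*(-2)) = 28*(-6) = -168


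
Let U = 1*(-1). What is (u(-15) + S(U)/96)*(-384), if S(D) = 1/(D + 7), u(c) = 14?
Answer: -16130/3 ≈ -5376.7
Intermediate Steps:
U = -1
S(D) = 1/(7 + D)
(u(-15) + S(U)/96)*(-384) = (14 + 1/((7 - 1)*96))*(-384) = (14 + (1/96)/6)*(-384) = (14 + (⅙)*(1/96))*(-384) = (14 + 1/576)*(-384) = (8065/576)*(-384) = -16130/3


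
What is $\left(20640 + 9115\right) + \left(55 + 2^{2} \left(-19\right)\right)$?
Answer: $29734$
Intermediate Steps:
$\left(20640 + 9115\right) + \left(55 + 2^{2} \left(-19\right)\right) = 29755 + \left(55 + 4 \left(-19\right)\right) = 29755 + \left(55 - 76\right) = 29755 - 21 = 29734$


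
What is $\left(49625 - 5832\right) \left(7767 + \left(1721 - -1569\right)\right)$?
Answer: $484219201$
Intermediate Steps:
$\left(49625 - 5832\right) \left(7767 + \left(1721 - -1569\right)\right) = 43793 \left(7767 + \left(1721 + 1569\right)\right) = 43793 \left(7767 + 3290\right) = 43793 \cdot 11057 = 484219201$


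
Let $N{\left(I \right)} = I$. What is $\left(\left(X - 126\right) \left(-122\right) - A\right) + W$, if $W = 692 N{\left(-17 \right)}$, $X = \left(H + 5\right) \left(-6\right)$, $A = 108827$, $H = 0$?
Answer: $-101559$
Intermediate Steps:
$X = -30$ ($X = \left(0 + 5\right) \left(-6\right) = 5 \left(-6\right) = -30$)
$W = -11764$ ($W = 692 \left(-17\right) = -11764$)
$\left(\left(X - 126\right) \left(-122\right) - A\right) + W = \left(\left(-30 - 126\right) \left(-122\right) - 108827\right) - 11764 = \left(\left(-156\right) \left(-122\right) - 108827\right) - 11764 = \left(19032 - 108827\right) - 11764 = -89795 - 11764 = -101559$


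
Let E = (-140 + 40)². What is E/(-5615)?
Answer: -2000/1123 ≈ -1.7809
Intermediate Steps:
E = 10000 (E = (-100)² = 10000)
E/(-5615) = 10000/(-5615) = 10000*(-1/5615) = -2000/1123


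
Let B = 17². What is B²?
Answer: 83521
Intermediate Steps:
B = 289
B² = 289² = 83521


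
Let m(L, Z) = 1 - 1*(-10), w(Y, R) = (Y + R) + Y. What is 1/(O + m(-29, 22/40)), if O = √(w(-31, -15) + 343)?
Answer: -11/145 + √266/145 ≈ 0.036617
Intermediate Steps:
w(Y, R) = R + 2*Y (w(Y, R) = (R + Y) + Y = R + 2*Y)
O = √266 (O = √((-15 + 2*(-31)) + 343) = √((-15 - 62) + 343) = √(-77 + 343) = √266 ≈ 16.310)
m(L, Z) = 11 (m(L, Z) = 1 + 10 = 11)
1/(O + m(-29, 22/40)) = 1/(√266 + 11) = 1/(11 + √266)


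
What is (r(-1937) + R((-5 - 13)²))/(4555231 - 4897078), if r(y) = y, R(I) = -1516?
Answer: 1/99 ≈ 0.010101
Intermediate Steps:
(r(-1937) + R((-5 - 13)²))/(4555231 - 4897078) = (-1937 - 1516)/(4555231 - 4897078) = -3453/(-341847) = -3453*(-1/341847) = 1/99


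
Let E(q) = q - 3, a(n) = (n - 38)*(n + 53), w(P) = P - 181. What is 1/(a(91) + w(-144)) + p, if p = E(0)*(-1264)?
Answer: 27708145/7307 ≈ 3792.0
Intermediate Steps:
w(P) = -181 + P
a(n) = (-38 + n)*(53 + n)
E(q) = -3 + q
p = 3792 (p = (-3 + 0)*(-1264) = -3*(-1264) = 3792)
1/(a(91) + w(-144)) + p = 1/((-2014 + 91² + 15*91) + (-181 - 144)) + 3792 = 1/((-2014 + 8281 + 1365) - 325) + 3792 = 1/(7632 - 325) + 3792 = 1/7307 + 3792 = 27708145/7307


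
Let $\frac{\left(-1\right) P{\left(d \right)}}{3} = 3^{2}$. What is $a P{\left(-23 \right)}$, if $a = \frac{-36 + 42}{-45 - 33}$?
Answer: $\frac{27}{13} \approx 2.0769$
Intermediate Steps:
$P{\left(d \right)} = -27$ ($P{\left(d \right)} = - 3 \cdot 3^{2} = \left(-3\right) 9 = -27$)
$a = - \frac{1}{13}$ ($a = \frac{6}{-78} = 6 \left(- \frac{1}{78}\right) = - \frac{1}{13} \approx -0.076923$)
$a P{\left(-23 \right)} = \left(- \frac{1}{13}\right) \left(-27\right) = \frac{27}{13}$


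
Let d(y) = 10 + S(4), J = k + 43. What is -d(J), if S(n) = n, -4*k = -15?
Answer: -14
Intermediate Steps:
k = 15/4 (k = -¼*(-15) = 15/4 ≈ 3.7500)
J = 187/4 (J = 15/4 + 43 = 187/4 ≈ 46.750)
d(y) = 14 (d(y) = 10 + 4 = 14)
-d(J) = -1*14 = -14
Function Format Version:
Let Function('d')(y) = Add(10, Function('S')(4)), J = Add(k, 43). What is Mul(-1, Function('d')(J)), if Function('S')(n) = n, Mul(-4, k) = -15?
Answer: -14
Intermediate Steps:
k = Rational(15, 4) (k = Mul(Rational(-1, 4), -15) = Rational(15, 4) ≈ 3.7500)
J = Rational(187, 4) (J = Add(Rational(15, 4), 43) = Rational(187, 4) ≈ 46.750)
Function('d')(y) = 14 (Function('d')(y) = Add(10, 4) = 14)
Mul(-1, Function('d')(J)) = Mul(-1, 14) = -14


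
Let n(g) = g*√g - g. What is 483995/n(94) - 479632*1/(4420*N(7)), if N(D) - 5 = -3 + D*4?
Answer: 2499366419/48299550 + 483995*√94/8742 ≈ 588.52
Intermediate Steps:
N(D) = 2 + 4*D (N(D) = 5 + (-3 + D*4) = 5 + (-3 + 4*D) = 2 + 4*D)
n(g) = g^(3/2) - g
483995/n(94) - 479632*1/(4420*N(7)) = 483995/(94^(3/2) - 1*94) - 479632*1/(4420*(2 + 4*7)) = 483995/(94*√94 - 94) - 479632*1/(4420*(2 + 28)) = 483995/(-94 + 94*√94) - 479632/((65*30)*68) = 483995/(-94 + 94*√94) - 479632/(1950*68) = 483995/(-94 + 94*√94) - 479632/132600 = 483995/(-94 + 94*√94) - 479632*1/132600 = 483995/(-94 + 94*√94) - 59954/16575 = -59954/16575 + 483995/(-94 + 94*√94)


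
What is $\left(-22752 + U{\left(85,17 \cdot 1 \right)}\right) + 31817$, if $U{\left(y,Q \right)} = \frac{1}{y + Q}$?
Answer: $\frac{924631}{102} \approx 9065.0$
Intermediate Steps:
$U{\left(y,Q \right)} = \frac{1}{Q + y}$
$\left(-22752 + U{\left(85,17 \cdot 1 \right)}\right) + 31817 = \left(-22752 + \frac{1}{17 \cdot 1 + 85}\right) + 31817 = \left(-22752 + \frac{1}{17 + 85}\right) + 31817 = \left(-22752 + \frac{1}{102}\right) + 31817 = - \frac{2320703}{102} + 31817 = \frac{924631}{102}$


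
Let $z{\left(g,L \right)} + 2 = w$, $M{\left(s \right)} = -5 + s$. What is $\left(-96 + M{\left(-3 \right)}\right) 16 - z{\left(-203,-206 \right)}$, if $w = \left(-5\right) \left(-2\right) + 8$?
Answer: $-1680$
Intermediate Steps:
$w = 18$ ($w = 10 + 8 = 18$)
$z{\left(g,L \right)} = 16$ ($z{\left(g,L \right)} = -2 + 18 = 16$)
$\left(-96 + M{\left(-3 \right)}\right) 16 - z{\left(-203,-206 \right)} = \left(-96 - 8\right) 16 - 16 = \left(-104\right) 16 - 16 = -1664 - 16 = -1680$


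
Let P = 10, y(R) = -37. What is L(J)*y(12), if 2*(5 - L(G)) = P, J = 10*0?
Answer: 0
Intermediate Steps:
J = 0
L(G) = 0 (L(G) = 5 - 1/2*10 = 5 - 5 = 0)
L(J)*y(12) = 0*(-37) = 0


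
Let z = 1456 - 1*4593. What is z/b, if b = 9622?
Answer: -3137/9622 ≈ -0.32602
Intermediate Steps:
z = -3137 (z = 1456 - 4593 = -3137)
z/b = -3137/9622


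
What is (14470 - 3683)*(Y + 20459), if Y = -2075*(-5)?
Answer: 332606358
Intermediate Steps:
Y = 10375
(14470 - 3683)*(Y + 20459) = (14470 - 3683)*(10375 + 20459) = 10787*30834 = 332606358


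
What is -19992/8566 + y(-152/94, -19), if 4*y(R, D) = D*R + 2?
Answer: 2354003/402602 ≈ 5.8470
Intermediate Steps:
y(R, D) = 1/2 + D*R/4 (y(R, D) = (D*R + 2)/4 = (2 + D*R)/4 = 1/2 + D*R/4)
-19992/8566 + y(-152/94, -19) = -19992/8566 + (1/2 + (1/4)*(-19)*(-152/94)) = -19992*1/8566 + (1/2 + (1/4)*(-19)*(-152*1/94)) = -9996/4283 + (1/2 + (1/4)*(-19)*(-76/47)) = -9996/4283 + (1/2 + 361/47) = -9996/4283 + 769/94 = 2354003/402602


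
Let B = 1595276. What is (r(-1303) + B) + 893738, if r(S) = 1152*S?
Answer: 987958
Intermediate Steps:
(r(-1303) + B) + 893738 = (1152*(-1303) + 1595276) + 893738 = (-1501056 + 1595276) + 893738 = 94220 + 893738 = 987958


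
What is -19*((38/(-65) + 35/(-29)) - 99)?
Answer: 3609848/1885 ≈ 1915.0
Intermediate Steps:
-19*((38/(-65) + 35/(-29)) - 99) = -19*((38*(-1/65) + 35*(-1/29)) - 99) = -19*((-38/65 - 35/29) - 99) = -19*(-3377/1885 - 99) = -19*(-189992/1885) = 3609848/1885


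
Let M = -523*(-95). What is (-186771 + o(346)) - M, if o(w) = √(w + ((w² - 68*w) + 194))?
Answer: -236456 + 2*√24182 ≈ -2.3615e+5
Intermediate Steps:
o(w) = √(194 + w² - 67*w) (o(w) = √(w + (194 + w² - 68*w)) = √(194 + w² - 67*w))
M = 49685
(-186771 + o(346)) - M = (-186771 + √(194 + 346² - 67*346)) - 1*49685 = (-186771 + √(194 + 119716 - 23182)) - 49685 = (-186771 + √96728) - 49685 = (-186771 + 2*√24182) - 49685 = -236456 + 2*√24182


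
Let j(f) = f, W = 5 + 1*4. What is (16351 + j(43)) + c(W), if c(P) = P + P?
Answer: 16412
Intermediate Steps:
W = 9 (W = 5 + 4 = 9)
c(P) = 2*P
(16351 + j(43)) + c(W) = (16351 + 43) + 2*9 = 16394 + 18 = 16412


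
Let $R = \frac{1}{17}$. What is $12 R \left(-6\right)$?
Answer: $- \frac{72}{17} \approx -4.2353$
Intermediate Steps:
$R = \frac{1}{17} \approx 0.058824$
$12 R \left(-6\right) = 12 \cdot \frac{1}{17} \left(-6\right) = \frac{12}{17} \left(-6\right) = - \frac{72}{17}$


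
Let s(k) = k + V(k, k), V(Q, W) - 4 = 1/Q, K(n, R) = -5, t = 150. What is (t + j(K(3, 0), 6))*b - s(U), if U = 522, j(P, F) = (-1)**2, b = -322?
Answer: -25655257/522 ≈ -49148.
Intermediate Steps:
j(P, F) = 1
V(Q, W) = 4 + 1/Q
s(k) = 4 + k + 1/k (s(k) = k + (4 + 1/k) = 4 + k + 1/k)
(t + j(K(3, 0), 6))*b - s(U) = (150 + 1)*(-322) - (4 + 522 + 1/522) = 151*(-322) - (4 + 522 + 1/522) = -48622 - 1*274573/522 = -48622 - 274573/522 = -25655257/522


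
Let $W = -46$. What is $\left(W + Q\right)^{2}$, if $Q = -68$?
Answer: $12996$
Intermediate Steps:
$\left(W + Q\right)^{2} = \left(-46 - 68\right)^{2} = \left(-114\right)^{2} = 12996$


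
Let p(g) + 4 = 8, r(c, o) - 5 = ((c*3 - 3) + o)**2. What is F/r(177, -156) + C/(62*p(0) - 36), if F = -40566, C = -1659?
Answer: -238187343/29338468 ≈ -8.1186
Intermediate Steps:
r(c, o) = 5 + (-3 + o + 3*c)**2 (r(c, o) = 5 + ((c*3 - 3) + o)**2 = 5 + ((3*c - 3) + o)**2 = 5 + ((-3 + 3*c) + o)**2 = 5 + (-3 + o + 3*c)**2)
p(g) = 4 (p(g) = -4 + 8 = 4)
F/r(177, -156) + C/(62*p(0) - 36) = -40566/(5 + (-3 - 156 + 3*177)**2) - 1659/(62*4 - 36) = -40566/(5 + (-3 - 156 + 531)**2) - 1659/(248 - 36) = -40566/(5 + 372**2) - 1659/212 = -40566/(5 + 138384) - 1659*1/212 = -40566/138389 - 1659/212 = -238187343/29338468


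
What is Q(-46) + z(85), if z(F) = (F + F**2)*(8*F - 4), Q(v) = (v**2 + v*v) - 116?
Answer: 4945676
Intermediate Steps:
Q(v) = -116 + 2*v**2 (Q(v) = (v**2 + v**2) - 116 = 2*v**2 - 116 = -116 + 2*v**2)
z(F) = (-4 + 8*F)*(F + F**2) (z(F) = (F + F**2)*(-4 + 8*F) = (-4 + 8*F)*(F + F**2))
Q(-46) + z(85) = (-116 + 2*(-46)**2) + 4*85*(-1 + 85 + 2*85**2) = (-116 + 2*2116) + 4*85*(-1 + 85 + 2*7225) = (-116 + 4232) + 4*85*(-1 + 85 + 14450) = 4116 + 4*85*14534 = 4116 + 4941560 = 4945676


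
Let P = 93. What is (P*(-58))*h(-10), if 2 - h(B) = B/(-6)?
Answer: -1798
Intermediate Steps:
h(B) = 2 + B/6 (h(B) = 2 - B/(-6) = 2 - B*(-1)/6 = 2 - (-1)*B/6 = 2 + B/6)
(P*(-58))*h(-10) = (93*(-58))*(2 + (⅙)*(-10)) = -5394*(2 - 5/3) = -5394*⅓ = -1798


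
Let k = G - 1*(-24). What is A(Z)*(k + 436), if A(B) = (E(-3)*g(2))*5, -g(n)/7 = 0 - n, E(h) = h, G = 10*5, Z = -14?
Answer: -107100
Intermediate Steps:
G = 50
g(n) = 7*n (g(n) = -7*(0 - n) = -(-7)*n = 7*n)
k = 74 (k = 50 - 1*(-24) = 50 + 24 = 74)
A(B) = -210 (A(B) = -21*2*5 = -3*14*5 = -42*5 = -210)
A(Z)*(k + 436) = -210*(74 + 436) = -210*510 = -107100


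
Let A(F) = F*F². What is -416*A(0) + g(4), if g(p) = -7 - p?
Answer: -11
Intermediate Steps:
A(F) = F³
-416*A(0) + g(4) = -416*0³ + (-7 - 1*4) = -416*0 + (-7 - 4) = 0 - 11 = -11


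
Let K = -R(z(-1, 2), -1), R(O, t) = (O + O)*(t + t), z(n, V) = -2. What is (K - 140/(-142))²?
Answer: 248004/5041 ≈ 49.197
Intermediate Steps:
R(O, t) = 4*O*t (R(O, t) = (2*O)*(2*t) = 4*O*t)
K = -8 (K = -4*(-2)*(-1) = -1*8 = -8)
(K - 140/(-142))² = (-8 - 140/(-142))² = (-8 - 140*(-1/142))² = (-8 + 70/71)² = (-498/71)² = 248004/5041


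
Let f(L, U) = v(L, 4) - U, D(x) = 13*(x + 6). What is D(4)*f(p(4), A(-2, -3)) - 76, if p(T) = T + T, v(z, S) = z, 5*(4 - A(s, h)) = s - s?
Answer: 444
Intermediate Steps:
A(s, h) = 4 (A(s, h) = 4 - (s - s)/5 = 4 - ⅕*0 = 4 + 0 = 4)
p(T) = 2*T
D(x) = 78 + 13*x (D(x) = 13*(6 + x) = 78 + 13*x)
f(L, U) = L - U
D(4)*f(p(4), A(-2, -3)) - 76 = (78 + 13*4)*(2*4 - 1*4) - 76 = (78 + 52)*(8 - 4) - 76 = 130*4 - 76 = 520 - 76 = 444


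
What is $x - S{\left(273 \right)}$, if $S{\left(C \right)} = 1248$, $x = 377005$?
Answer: $375757$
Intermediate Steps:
$x - S{\left(273 \right)} = 377005 - 1248 = 375757$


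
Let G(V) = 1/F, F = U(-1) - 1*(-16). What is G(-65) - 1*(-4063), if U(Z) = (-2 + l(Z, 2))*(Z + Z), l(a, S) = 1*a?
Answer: 89387/22 ≈ 4063.0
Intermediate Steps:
l(a, S) = a
U(Z) = 2*Z*(-2 + Z) (U(Z) = (-2 + Z)*(Z + Z) = (-2 + Z)*(2*Z) = 2*Z*(-2 + Z))
F = 22 (F = 2*(-1)*(-2 - 1) - 1*(-16) = 2*(-1)*(-3) + 16 = 6 + 16 = 22)
G(V) = 1/22
G(-65) - 1*(-4063) = 1/22 - 1*(-4063) = 1/22 + 4063 = 89387/22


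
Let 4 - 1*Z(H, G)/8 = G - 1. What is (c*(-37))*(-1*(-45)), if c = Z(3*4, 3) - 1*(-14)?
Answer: -49950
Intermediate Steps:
Z(H, G) = 40 - 8*G (Z(H, G) = 32 - 8*(G - 1) = 32 - 8*(-1 + G) = 32 + (8 - 8*G) = 40 - 8*G)
c = 30 (c = (40 - 8*3) - 1*(-14) = (40 - 24) + 14 = 16 + 14 = 30)
(c*(-37))*(-1*(-45)) = (30*(-37))*(-1*(-45)) = -1110*45 = -49950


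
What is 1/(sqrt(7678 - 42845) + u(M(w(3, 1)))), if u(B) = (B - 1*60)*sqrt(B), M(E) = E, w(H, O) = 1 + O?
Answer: 1/(-58*sqrt(2) + I*sqrt(35167)) ≈ -0.0019579 - 0.0044762*I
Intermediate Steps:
u(B) = sqrt(B)*(-60 + B) (u(B) = (B - 60)*sqrt(B) = (-60 + B)*sqrt(B) = sqrt(B)*(-60 + B))
1/(sqrt(7678 - 42845) + u(M(w(3, 1)))) = 1/(sqrt(7678 - 42845) + sqrt(1 + 1)*(-60 + (1 + 1))) = 1/(sqrt(-35167) + sqrt(2)*(-60 + 2)) = 1/(I*sqrt(35167) + sqrt(2)*(-58)) = 1/(I*sqrt(35167) - 58*sqrt(2)) = 1/(-58*sqrt(2) + I*sqrt(35167))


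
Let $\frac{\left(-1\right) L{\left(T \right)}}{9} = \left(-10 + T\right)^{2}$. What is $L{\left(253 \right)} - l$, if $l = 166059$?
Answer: $-697500$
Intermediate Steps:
$L{\left(T \right)} = - 9 \left(-10 + T\right)^{2}$
$L{\left(253 \right)} - l = - 9 \left(-10 + 253\right)^{2} - 166059 = - 9 \cdot 243^{2} - 166059 = \left(-9\right) 59049 - 166059 = -531441 - 166059 = -697500$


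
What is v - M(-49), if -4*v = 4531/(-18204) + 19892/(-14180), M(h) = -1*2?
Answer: 622856327/258132720 ≈ 2.4129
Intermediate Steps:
M(h) = -2
v = 106590887/258132720 (v = -(4531/(-18204) + 19892/(-14180))/4 = -(4531*(-1/18204) + 19892*(-1/14180))/4 = -(-4531/18204 - 4973/3545)/4 = -¼*(-106590887/64533180) = 106590887/258132720 ≈ 0.41293)
v - M(-49) = 106590887/258132720 - 1*(-2) = 106590887/258132720 + 2 = 622856327/258132720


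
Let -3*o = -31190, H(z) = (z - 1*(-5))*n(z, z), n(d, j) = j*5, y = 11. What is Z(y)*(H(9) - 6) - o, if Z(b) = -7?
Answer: -44294/3 ≈ -14765.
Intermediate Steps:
n(d, j) = 5*j
H(z) = 5*z*(5 + z) (H(z) = (z - 1*(-5))*(5*z) = (z + 5)*(5*z) = (5 + z)*(5*z) = 5*z*(5 + z))
o = 31190/3 (o = -1/3*(-31190) = 31190/3 ≈ 10397.)
Z(y)*(H(9) - 6) - o = -7*(5*9*(5 + 9) - 6) - 1*31190/3 = -7*(5*9*14 - 6) - 31190/3 = -7*(630 - 6) - 31190/3 = -7*624 - 31190/3 = -4368 - 31190/3 = -44294/3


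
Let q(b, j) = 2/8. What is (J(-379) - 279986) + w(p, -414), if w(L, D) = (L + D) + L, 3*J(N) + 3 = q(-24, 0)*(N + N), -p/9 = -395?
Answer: -1640125/6 ≈ -2.7335e+5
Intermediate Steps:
p = 3555 (p = -9*(-395) = 3555)
q(b, j) = 1/4 (q(b, j) = 2*(1/8) = 1/4)
J(N) = -1 + N/6 (J(N) = -1 + ((N + N)/4)/3 = -1 + ((2*N)/4)/3 = -1 + (N/2)/3 = -1 + N/6)
w(L, D) = D + 2*L (w(L, D) = (D + L) + L = D + 2*L)
(J(-379) - 279986) + w(p, -414) = ((-1 + (1/6)*(-379)) - 279986) + (-414 + 2*3555) = ((-1 - 379/6) - 279986) + (-414 + 7110) = (-385/6 - 279986) + 6696 = -1680301/6 + 6696 = -1640125/6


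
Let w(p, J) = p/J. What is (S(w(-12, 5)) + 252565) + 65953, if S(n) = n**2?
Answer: 7963094/25 ≈ 3.1852e+5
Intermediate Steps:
(S(w(-12, 5)) + 252565) + 65953 = ((-12/5)**2 + 252565) + 65953 = (144/25 + 252565) + 65953 = 6314269/25 + 65953 = 7963094/25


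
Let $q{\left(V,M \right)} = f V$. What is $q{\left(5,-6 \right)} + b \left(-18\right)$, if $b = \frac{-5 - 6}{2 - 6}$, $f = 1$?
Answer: $- \frac{89}{2} \approx -44.5$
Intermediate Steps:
$b = \frac{11}{4}$ ($b = - \frac{11}{-4} = \left(-11\right) \left(- \frac{1}{4}\right) = \frac{11}{4} \approx 2.75$)
$q{\left(V,M \right)} = V$ ($q{\left(V,M \right)} = 1 V = V$)
$q{\left(5,-6 \right)} + b \left(-18\right) = 5 + \frac{11}{4} \left(-18\right) = 5 - \frac{99}{2} = - \frac{89}{2}$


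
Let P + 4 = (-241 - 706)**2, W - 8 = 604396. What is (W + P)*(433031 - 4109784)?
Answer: -5519574694377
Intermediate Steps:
W = 604404 (W = 8 + 604396 = 604404)
P = 896805 (P = -4 + (-241 - 706)**2 = -4 + (-947)**2 = -4 + 896809 = 896805)
(W + P)*(433031 - 4109784) = (604404 + 896805)*(433031 - 4109784) = 1501209*(-3676753) = -5519574694377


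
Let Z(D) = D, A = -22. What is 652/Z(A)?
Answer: -326/11 ≈ -29.636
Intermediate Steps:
652/Z(A) = 652/(-22) = 652*(-1/22) = -326/11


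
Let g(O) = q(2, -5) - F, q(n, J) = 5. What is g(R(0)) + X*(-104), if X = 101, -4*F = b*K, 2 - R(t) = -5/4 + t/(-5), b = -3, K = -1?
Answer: -41993/4 ≈ -10498.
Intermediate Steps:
R(t) = 13/4 + t/5 (R(t) = 2 - (-5/4 + t/(-5)) = 2 - (-5*¼ + t*(-⅕)) = 2 - (-5/4 - t/5) = 2 + (5/4 + t/5) = 13/4 + t/5)
F = -¾ (F = -(-3)*(-1)/4 = -¼*3 = -¾ ≈ -0.75000)
g(O) = 23/4 (g(O) = 5 - 1*(-¾) = 5 + ¾ = 23/4)
g(R(0)) + X*(-104) = 23/4 + 101*(-104) = 23/4 - 10504 = -41993/4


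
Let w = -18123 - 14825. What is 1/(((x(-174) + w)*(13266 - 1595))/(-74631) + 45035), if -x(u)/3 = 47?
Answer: 74631/3747188804 ≈ 1.9917e-5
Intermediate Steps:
x(u) = -141 (x(u) = -3*47 = -141)
w = -32948
1/(((x(-174) + w)*(13266 - 1595))/(-74631) + 45035) = 1/(((-141 - 32948)*(13266 - 1595))/(-74631) + 45035) = 1/(-33089*11671*(-1/74631) + 45035) = 1/(-386181719*(-1/74631) + 45035) = 1/(386181719/74631 + 45035) = 1/(3747188804/74631) = 74631/3747188804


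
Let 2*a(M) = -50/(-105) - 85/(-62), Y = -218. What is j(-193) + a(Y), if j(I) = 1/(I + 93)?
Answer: 29737/32550 ≈ 0.91358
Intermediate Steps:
j(I) = 1/(93 + I)
a(M) = 2405/2604 (a(M) = (-50/(-105) - 85/(-62))/2 = (-50*(-1/105) - 85*(-1/62))/2 = (10/21 + 85/62)/2 = (½)*(2405/1302) = 2405/2604)
j(-193) + a(Y) = 1/(93 - 193) + 2405/2604 = 1/(-100) + 2405/2604 = -1/100 + 2405/2604 = 29737/32550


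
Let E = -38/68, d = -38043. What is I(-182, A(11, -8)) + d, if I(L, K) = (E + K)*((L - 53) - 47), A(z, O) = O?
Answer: -605700/17 ≈ -35629.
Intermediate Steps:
E = -19/34 (E = -38*1/68 = -19/34 ≈ -0.55882)
I(L, K) = (-100 + L)*(-19/34 + K) (I(L, K) = (-19/34 + K)*((L - 53) - 47) = (-19/34 + K)*((-53 + L) - 47) = (-19/34 + K)*(-100 + L) = (-100 + L)*(-19/34 + K))
I(-182, A(11, -8)) + d = (950/17 - 100*(-8) - 19/34*(-182) - 8*(-182)) - 38043 = (950/17 + 800 + 1729/17 + 1456) - 38043 = 41031/17 - 38043 = -605700/17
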